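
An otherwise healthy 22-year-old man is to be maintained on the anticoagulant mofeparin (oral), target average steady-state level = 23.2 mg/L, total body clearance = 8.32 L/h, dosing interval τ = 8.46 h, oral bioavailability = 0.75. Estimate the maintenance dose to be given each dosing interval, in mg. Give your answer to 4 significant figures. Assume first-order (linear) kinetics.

2177 mg

At steady state, F × (Dose/τ) = Css × CL.
Dose = Css × CL × τ / F = 23.2 × 8.320 × 8.46 / 0.75 = 2177 mg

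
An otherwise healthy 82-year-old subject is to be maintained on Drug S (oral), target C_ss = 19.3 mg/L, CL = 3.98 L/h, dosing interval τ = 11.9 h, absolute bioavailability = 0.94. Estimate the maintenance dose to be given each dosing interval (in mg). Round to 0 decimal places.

At steady state, F × (Dose/τ) = Css × CL.
Dose = Css × CL × τ / F = 19.3 × 3.980 × 11.9 / 0.94 = 972.4 mg

972 mg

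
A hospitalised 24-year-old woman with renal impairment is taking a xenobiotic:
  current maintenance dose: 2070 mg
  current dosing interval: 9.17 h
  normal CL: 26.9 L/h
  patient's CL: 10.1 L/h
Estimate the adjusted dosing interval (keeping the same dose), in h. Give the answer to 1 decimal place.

To keep the same average steady-state level, dosing rate must scale with clearance.
CL ratio = 10.1 / 26.9 = 0.3755
New interval (same dose) = 9.17 / 0.3755 = 24.42 h

24.4 h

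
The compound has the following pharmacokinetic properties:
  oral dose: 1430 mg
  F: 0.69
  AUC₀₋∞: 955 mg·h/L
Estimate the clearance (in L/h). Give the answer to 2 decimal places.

CL = F·Dose / AUC = 0.69 × 1430 / 955 = 1.033 L/h

1.03 L/h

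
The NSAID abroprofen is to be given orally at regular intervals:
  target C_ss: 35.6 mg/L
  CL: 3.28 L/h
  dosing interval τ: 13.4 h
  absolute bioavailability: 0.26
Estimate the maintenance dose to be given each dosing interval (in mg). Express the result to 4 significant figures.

6018 mg

At steady state, F × (Dose/τ) = Css × CL.
Dose = Css × CL × τ / F = 35.6 × 3.280 × 13.4 / 0.26 = 6018 mg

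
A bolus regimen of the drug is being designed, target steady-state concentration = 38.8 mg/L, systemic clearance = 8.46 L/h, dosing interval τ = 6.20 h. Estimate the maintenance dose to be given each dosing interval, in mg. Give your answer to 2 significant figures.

2000 mg

At steady state, Dose/τ = Css × CL.
Dose = Css × CL × τ = 38.8 × 8.460 × 6.20 = 2035 mg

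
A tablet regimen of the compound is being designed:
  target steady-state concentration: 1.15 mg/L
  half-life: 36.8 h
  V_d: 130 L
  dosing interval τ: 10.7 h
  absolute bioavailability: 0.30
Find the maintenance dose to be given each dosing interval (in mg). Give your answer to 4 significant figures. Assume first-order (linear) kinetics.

100.4 mg

k = ln2 / t½ = 0.693147 / 36.8 = 0.01884 h⁻¹
CL = k × Vd = 0.01884 × 130 = 2.449 L/h
At steady state, F × (Dose/τ) = Css × CL.
Dose = Css × CL × τ / F = 1.15 × 2.449 × 10.7 / 0.30 = 100.4 mg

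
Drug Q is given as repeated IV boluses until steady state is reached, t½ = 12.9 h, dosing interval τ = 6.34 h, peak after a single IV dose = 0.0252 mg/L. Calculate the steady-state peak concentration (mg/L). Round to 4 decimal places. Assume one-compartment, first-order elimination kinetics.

k = ln2 / t½ = 0.693147 / 12.9 = 0.05373 h⁻¹
e^(−kτ) = e^(−0.05373 × 6.34) = 0.7113
Accumulation ratio R = 1 / (1 − e^(−kτ)) = 1 / (1 − 0.7113) = 3.464
Steady-state peak = C₀ × R = 0.0252 × 3.464 = 0.08729 mg/L

0.0873 mg/L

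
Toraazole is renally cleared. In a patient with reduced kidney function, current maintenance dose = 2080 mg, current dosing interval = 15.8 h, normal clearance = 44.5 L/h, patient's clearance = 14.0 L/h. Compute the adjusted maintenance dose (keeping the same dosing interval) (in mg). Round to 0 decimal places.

To keep the same average steady-state level, dosing rate must scale with clearance.
CL ratio = 14.0 / 44.5 = 0.3146
New dose (same interval) = 2080 × 0.3146 = 654.4 mg

654 mg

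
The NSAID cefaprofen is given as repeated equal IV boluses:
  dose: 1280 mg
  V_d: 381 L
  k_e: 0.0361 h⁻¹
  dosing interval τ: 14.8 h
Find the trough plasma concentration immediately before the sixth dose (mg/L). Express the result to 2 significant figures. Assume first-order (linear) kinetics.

C₀ per dose = Dose / Vd = 1280 / 381 = 3.360 mg/L
Fraction remaining after one interval: r = e^(−kτ) = e^(−0.03610 × 14.8) = 0.5861
Before dose 6, 5 doses have been given (aged 1τ, 2τ, 3τ, 4τ, 5τ).
C_trough = C₀ × (r + r² + … + r^5) = C₀ × r(1−r^5)/(1−r)
        = 3.360 × 0.5861 × (1 − 0.06916) / (1 − 0.5861) = 4.429 mg/L

4.4 mg/L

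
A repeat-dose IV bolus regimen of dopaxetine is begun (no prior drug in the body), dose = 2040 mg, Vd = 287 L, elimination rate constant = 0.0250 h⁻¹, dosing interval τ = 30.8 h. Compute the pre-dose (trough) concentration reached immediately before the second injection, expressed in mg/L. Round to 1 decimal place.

3.3 mg/L

C₀ per dose = Dose / Vd = 2040 / 287 = 7.108 mg/L
Fraction remaining after one interval: r = e^(−kτ) = e^(−0.02500 × 30.8) = 0.4630
Before dose 2, 1 dose has been given (aged 1τ).
C_trough = C₀ × r = 7.108 × 0.4630 = 3.291 mg/L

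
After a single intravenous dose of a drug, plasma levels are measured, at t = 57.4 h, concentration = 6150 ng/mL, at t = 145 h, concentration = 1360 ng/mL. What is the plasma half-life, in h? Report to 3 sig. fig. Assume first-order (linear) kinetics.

k = ln(C₁/C₂) / (t₂ − t₁) = ln(6150/1360) / (145 − 57.4)
  = 1.509 / 87.60 = 0.01723 h⁻¹
t½ = ln2 / k = 0.693147 / 0.01723 = 40.23 h

40.2 h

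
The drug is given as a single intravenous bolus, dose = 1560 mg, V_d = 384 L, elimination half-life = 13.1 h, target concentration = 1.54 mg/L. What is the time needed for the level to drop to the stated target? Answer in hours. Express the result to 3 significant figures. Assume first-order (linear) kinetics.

18.3 h

C₀ = Dose / Vd = 1560 / 384 = 4.063 mg/L
k = ln2 / t½ = 0.693147 / 13.1 = 0.05291 h⁻¹
t = ln(C₀ / C) / k = ln(4.063 / 1.54) / 0.05291
  = ln(2.638) / 0.05291 = 0.9700 / 0.05291 = 18.33 h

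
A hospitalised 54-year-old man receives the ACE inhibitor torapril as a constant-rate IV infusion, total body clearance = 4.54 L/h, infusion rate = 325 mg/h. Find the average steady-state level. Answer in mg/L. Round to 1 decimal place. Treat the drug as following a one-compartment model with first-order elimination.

71.6 mg/L

At steady state Css = R₀ / CL = 325 / 4.540 = 71.59 mg/L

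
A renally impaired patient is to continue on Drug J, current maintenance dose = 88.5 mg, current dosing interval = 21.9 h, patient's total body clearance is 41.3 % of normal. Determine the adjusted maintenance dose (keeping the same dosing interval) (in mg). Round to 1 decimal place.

36.6 mg

To keep the same average steady-state level, dosing rate must scale with clearance.
CL ratio = 41.3 / 100 = 0.4130
New dose (same interval) = 88.5 × 0.4130 = 36.55 mg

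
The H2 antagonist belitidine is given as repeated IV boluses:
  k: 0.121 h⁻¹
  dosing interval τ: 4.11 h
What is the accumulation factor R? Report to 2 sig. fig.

2.6

e^(−kτ) = e^(−0.1210 × 4.11) = 0.6082
Accumulation ratio R = 1 / (1 − e^(−kτ)) = 1 / (1 − 0.6082) = 2.552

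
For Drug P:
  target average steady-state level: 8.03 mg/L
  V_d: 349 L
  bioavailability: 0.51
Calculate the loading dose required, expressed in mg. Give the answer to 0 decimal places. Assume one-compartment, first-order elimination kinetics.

5495 mg

LD = Css × Vd / F = 8.03 × 349 / 0.51 = 5495 mg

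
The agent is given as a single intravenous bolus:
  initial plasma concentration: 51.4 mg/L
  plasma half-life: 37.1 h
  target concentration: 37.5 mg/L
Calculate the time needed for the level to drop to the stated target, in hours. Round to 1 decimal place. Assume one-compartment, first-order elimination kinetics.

16.9 h

k = ln2 / t½ = 0.693147 / 37.1 = 0.01868 h⁻¹
t = ln(C₀ / C) / k = ln(51.40 / 37.5) / 0.01868
  = ln(1.371) / 0.01868 = 0.3155 / 0.01868 = 16.89 h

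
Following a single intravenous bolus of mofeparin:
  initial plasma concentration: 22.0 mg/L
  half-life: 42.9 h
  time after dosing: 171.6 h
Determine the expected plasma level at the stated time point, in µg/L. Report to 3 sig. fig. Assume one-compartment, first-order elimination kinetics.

k = ln2 / t½ = 0.693147 / 42.9 = 0.01616 h⁻¹
t / t½ = 171.6 / 42.9 = 4 half-lives
C = C₀ × (1/2)^4 = 22.00 × 0.06250 = 1.375 mg/L
Convert: 1.375 mg/L × 1000 = 1375 µg/L

1380 µg/L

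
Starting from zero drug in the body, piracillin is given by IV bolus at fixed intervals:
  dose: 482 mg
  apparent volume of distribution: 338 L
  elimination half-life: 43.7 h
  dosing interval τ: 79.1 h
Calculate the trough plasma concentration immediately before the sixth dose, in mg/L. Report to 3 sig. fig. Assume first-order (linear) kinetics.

0.568 mg/L

C₀ per dose = Dose / Vd = 482 / 338 = 1.426 mg/L
k = ln2 / t½ = 0.693147 / 43.7 = 0.01586 h⁻¹
Fraction remaining after one interval: r = e^(−kτ) = e^(−0.01586 × 79.1) = 0.2852
Before dose 6, 5 doses have been given (aged 1τ, 2τ, 3τ, 4τ, 5τ).
C_trough = C₀ × (r + r² + … + r^5) = C₀ × r(1−r^5)/(1−r)
        = 1.426 × 0.2852 × (1 − 0.001887) / (1 − 0.2852) = 0.5679 mg/L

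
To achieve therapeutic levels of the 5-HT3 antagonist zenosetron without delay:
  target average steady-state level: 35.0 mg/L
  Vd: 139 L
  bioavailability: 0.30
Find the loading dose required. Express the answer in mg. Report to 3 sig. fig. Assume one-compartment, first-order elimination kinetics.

LD = Css × Vd / F = 35.0 × 139 / 0.30 = 16220 mg

16200 mg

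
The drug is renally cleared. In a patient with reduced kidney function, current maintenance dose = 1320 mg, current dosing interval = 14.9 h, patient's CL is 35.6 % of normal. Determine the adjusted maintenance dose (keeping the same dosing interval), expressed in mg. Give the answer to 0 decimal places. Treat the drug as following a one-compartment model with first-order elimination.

470 mg

To keep the same average steady-state level, dosing rate must scale with clearance.
CL ratio = 35.6 / 100 = 0.3560
New dose (same interval) = 1320 × 0.3560 = 469.9 mg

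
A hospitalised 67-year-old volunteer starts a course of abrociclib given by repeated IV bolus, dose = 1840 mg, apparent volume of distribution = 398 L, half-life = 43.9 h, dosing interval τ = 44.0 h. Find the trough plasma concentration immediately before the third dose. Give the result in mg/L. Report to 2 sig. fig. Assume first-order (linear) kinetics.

C₀ per dose = Dose / Vd = 1840 / 398 = 4.623 mg/L
k = ln2 / t½ = 0.693147 / 43.9 = 0.01579 h⁻¹
Fraction remaining after one interval: r = e^(−kτ) = e^(−0.01579 × 44.0) = 0.4992
Before dose 3, 2 doses have been given (aged 1τ, 2τ).
C_trough = C₀ × (r + r²) = 4.623 × (0.4992 + 0.2492) = 3.460 mg/L

3.5 mg/L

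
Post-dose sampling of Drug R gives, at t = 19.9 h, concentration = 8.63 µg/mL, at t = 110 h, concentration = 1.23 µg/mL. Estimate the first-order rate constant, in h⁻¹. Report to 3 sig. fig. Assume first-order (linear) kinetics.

0.0216 h⁻¹

k = ln(C₁/C₂) / (t₂ − t₁) = ln(8.63/1.23) / (110 − 19.9)
  = 1.948 / 90.10 = 0.02162 h⁻¹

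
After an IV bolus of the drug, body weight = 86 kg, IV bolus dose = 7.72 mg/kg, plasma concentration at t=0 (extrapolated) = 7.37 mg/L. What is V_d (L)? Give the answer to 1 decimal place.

Dose = 7.72 × 86 = 663.9 mg
Vd = Dose / C₀ = 663.9 / 7.37 = 90.08 L

90.1 L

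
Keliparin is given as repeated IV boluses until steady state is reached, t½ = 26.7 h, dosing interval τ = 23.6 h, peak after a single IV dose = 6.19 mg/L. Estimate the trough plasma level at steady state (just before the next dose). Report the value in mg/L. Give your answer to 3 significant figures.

k = ln2 / t½ = 0.693147 / 26.7 = 0.02596 h⁻¹
e^(−kτ) = e^(−0.02596 × 23.6) = 0.5419
Accumulation ratio R = 1 / (1 − e^(−kτ)) = 1 / (1 − 0.5419) = 2.183
Steady-state trough = C₀ × R × e^(−kτ) = 6.19 × 2.183 × 0.5419 = 7.323 mg/L

7.32 mg/L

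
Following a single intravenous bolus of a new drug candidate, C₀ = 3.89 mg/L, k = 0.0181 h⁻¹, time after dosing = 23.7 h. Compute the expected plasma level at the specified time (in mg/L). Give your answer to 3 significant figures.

C = C₀ · e^(−k·t) = 3.890 × e^(−0.01810 × 23.7)
  = 3.890 × 0.6512 = 2.533 mg/L

2.53 mg/L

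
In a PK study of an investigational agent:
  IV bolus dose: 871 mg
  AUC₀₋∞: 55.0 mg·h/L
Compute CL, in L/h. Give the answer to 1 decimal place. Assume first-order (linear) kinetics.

15.8 L/h

CL = Dose / AUC = 871 / 55.0 = 15.84 L/h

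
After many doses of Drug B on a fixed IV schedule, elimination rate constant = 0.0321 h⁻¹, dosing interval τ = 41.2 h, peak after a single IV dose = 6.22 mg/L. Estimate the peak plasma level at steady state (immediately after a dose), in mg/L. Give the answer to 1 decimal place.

8.5 mg/L

e^(−kτ) = e^(−0.03210 × 41.2) = 0.2665
Accumulation ratio R = 1 / (1 − e^(−kτ)) = 1 / (1 − 0.2665) = 1.363
Steady-state peak = C₀ × R = 6.22 × 1.363 = 8.478 mg/L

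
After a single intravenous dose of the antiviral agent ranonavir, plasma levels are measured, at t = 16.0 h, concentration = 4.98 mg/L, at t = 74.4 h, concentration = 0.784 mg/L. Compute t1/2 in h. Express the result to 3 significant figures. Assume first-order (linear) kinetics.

21.9 h

k = ln(C₁/C₂) / (t₂ − t₁) = ln(4.98/0.784) / (74.4 − 16.0)
  = 1.849 / 58.40 = 0.03166 h⁻¹
t½ = ln2 / k = 0.693147 / 0.03166 = 21.89 h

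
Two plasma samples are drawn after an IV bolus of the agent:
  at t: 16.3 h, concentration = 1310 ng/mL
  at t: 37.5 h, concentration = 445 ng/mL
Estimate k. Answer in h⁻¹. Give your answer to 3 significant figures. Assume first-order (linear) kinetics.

0.0509 h⁻¹

k = ln(C₁/C₂) / (t₂ − t₁) = ln(1310/445) / (37.5 − 16.3)
  = 1.080 / 21.20 = 0.05094 h⁻¹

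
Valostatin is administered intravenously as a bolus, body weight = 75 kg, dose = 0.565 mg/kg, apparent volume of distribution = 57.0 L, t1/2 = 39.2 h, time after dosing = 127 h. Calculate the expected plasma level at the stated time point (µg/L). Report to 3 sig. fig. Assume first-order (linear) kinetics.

78.7 µg/L

Total dose = 0.565 × 75 = 42.38 mg
C₀ = Dose / Vd = 42.38 / 57.0 = 0.7435 mg/L
k = ln2 / t½ = 0.693147 / 39.2 = 0.01768 h⁻¹
C = C₀ · e^(−k·t) = 0.7435 × e^(−0.01768 × 127)
  = 0.7435 × 0.1059 = 0.07874 mg/L
Convert: 0.07874 mg/L × 1000 = 78.74 µg/L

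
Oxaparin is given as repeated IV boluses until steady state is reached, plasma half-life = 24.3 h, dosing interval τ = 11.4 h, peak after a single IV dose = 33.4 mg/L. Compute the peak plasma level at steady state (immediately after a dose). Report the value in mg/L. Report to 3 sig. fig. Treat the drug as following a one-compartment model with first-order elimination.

k = ln2 / t½ = 0.693147 / 24.3 = 0.02852 h⁻¹
e^(−kτ) = e^(−0.02852 × 11.4) = 0.7224
Accumulation ratio R = 1 / (1 − e^(−kτ)) = 1 / (1 − 0.7224) = 3.602
Steady-state peak = C₀ × R = 33.4 × 3.602 = 120.3 mg/L

120 mg/L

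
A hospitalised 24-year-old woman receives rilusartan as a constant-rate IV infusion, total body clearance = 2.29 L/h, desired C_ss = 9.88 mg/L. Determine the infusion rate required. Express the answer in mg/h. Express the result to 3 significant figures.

At steady state, infusion rate R₀ = Css × CL = 9.88 × 2.290 = 22.63 mg/h

22.6 mg/h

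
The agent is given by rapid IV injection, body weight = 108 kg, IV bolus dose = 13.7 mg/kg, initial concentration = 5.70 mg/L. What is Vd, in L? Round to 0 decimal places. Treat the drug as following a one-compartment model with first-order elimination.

260 L

Dose = 13.7 × 108 = 1480 mg
Vd = Dose / C₀ = 1480 / 5.70 = 259.6 L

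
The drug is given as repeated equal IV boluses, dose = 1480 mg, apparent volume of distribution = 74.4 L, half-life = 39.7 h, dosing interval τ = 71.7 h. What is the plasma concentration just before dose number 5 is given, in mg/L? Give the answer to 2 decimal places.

7.91 mg/L

C₀ per dose = Dose / Vd = 1480 / 74.4 = 19.89 mg/L
k = ln2 / t½ = 0.693147 / 39.7 = 0.01746 h⁻¹
Fraction remaining after one interval: r = e^(−kτ) = e^(−0.01746 × 71.7) = 0.2860
Before dose 5, 4 doses have been given (aged 1τ, 2τ, 3τ, 4τ).
C_trough = C₀ × (r + r² + … + r^4) = C₀ × r(1−r^4)/(1−r)
        = 19.89 × 0.2860 × (1 − 0.006691) / (1 − 0.2860) = 7.914 mg/L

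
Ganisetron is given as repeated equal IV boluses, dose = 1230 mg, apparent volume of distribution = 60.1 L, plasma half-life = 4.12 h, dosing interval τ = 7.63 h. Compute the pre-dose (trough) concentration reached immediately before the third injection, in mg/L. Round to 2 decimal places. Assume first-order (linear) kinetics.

7.24 mg/L

C₀ per dose = Dose / Vd = 1230 / 60.1 = 20.47 mg/L
k = ln2 / t½ = 0.693147 / 4.12 = 0.1682 h⁻¹
Fraction remaining after one interval: r = e^(−kτ) = e^(−0.1682 × 7.63) = 0.2771
Before dose 3, 2 doses have been given (aged 1τ, 2τ).
C_trough = C₀ × (r + r²) = 20.47 × (0.2771 + 0.07678) = 7.244 mg/L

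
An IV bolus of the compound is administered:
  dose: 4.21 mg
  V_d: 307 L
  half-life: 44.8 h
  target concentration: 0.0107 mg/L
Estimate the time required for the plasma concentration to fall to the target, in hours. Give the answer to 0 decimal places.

C₀ = Dose / Vd = 4.210 / 307 = 0.01371 mg/L
k = ln2 / t½ = 0.693147 / 44.8 = 0.01547 h⁻¹
t = ln(C₀ / C) / k = ln(0.01371 / 0.0107) / 0.01547
  = ln(1.281) / 0.01547 = 0.2476 / 0.01547 = 16.01 h

16 h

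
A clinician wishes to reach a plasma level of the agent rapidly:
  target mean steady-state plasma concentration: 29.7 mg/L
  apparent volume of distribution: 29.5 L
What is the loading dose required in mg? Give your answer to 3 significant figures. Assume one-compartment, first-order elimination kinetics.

LD = Css × Vd = 29.7 × 29.5 = 876.2 mg

876 mg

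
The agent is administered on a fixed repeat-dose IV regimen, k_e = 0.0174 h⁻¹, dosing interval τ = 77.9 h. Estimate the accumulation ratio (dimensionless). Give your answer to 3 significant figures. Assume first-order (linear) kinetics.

e^(−kτ) = e^(−0.01740 × 77.9) = 0.2578
Accumulation ratio R = 1 / (1 − e^(−kτ)) = 1 / (1 − 0.2578) = 1.347

1.35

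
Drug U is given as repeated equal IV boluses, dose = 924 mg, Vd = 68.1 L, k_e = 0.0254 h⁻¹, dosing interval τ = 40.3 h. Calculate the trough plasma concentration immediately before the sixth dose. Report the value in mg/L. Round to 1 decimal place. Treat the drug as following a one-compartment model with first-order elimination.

C₀ per dose = Dose / Vd = 924 / 68.1 = 13.57 mg/L
Fraction remaining after one interval: r = e^(−kτ) = e^(−0.02540 × 40.3) = 0.3593
Before dose 6, 5 doses have been given (aged 1τ, 2τ, 3τ, 4τ, 5τ).
C_trough = C₀ × (r + r² + … + r^5) = C₀ × r(1−r^5)/(1−r)
        = 13.57 × 0.3593 × (1 − 0.005988) / (1 − 0.3593) = 7.564 mg/L

7.6 mg/L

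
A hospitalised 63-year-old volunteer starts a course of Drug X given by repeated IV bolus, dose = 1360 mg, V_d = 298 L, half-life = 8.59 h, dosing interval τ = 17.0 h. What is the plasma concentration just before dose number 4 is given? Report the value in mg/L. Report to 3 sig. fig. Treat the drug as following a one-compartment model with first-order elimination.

1.53 mg/L

C₀ per dose = Dose / Vd = 1360 / 298 = 4.564 mg/L
k = ln2 / t½ = 0.693147 / 8.59 = 0.08069 h⁻¹
Fraction remaining after one interval: r = e^(−kτ) = e^(−0.08069 × 17.0) = 0.2537
Before dose 4, 3 doses have been given (aged 1τ, 2τ, 3τ).
C_trough = C₀ × (r + r² + … + r^3) = C₀ × r(1−r^3)/(1−r)
        = 4.564 × 0.2537 × (1 − 0.01633) / (1 − 0.2537) = 1.526 mg/L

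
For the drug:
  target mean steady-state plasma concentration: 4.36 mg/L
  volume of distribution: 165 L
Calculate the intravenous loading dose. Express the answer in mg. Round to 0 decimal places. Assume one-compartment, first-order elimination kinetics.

LD = Css × Vd = 4.36 × 165 = 719.4 mg

719 mg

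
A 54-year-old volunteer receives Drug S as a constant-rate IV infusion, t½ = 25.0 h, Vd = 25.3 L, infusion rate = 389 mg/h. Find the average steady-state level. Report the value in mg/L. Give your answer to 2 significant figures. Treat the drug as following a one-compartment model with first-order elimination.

k = ln2 / t½ = 0.693147 / 25.0 = 0.02773 h⁻¹
CL = k × Vd = 0.02773 × 25.3 = 0.7016 L/h
At steady state Css = R₀ / CL = 389 / 0.7016 = 554.4 mg/L

550 mg/L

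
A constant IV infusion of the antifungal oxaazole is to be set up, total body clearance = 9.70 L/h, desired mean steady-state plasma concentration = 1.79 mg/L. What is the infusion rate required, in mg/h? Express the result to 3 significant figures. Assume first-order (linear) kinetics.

17.4 mg/h

At steady state, infusion rate R₀ = Css × CL = 1.79 × 9.700 = 17.36 mg/h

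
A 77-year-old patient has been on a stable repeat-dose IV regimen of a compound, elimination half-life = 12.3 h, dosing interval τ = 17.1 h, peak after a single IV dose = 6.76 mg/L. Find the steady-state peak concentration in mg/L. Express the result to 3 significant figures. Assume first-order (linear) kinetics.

10.9 mg/L

k = ln2 / t½ = 0.693147 / 12.3 = 0.05635 h⁻¹
e^(−kτ) = e^(−0.05635 × 17.1) = 0.3815
Accumulation ratio R = 1 / (1 − e^(−kτ)) = 1 / (1 − 0.3815) = 1.617
Steady-state peak = C₀ × R = 6.76 × 1.617 = 10.93 mg/L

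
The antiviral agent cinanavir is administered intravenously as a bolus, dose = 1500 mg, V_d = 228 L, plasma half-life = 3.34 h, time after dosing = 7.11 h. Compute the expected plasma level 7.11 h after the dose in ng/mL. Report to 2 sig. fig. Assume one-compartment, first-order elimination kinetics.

1500 ng/mL

C₀ = Dose / Vd = 1500 / 228 = 6.579 mg/L
k = ln2 / t½ = 0.693147 / 3.34 = 0.2075 h⁻¹
C = C₀ · e^(−k·t) = 6.579 × e^(−0.2075 × 7.11)
  = 6.579 × 0.2287 = 1.505 mg/L
Convert: 1.505 mg/L × 1000 = 1505 ng/mL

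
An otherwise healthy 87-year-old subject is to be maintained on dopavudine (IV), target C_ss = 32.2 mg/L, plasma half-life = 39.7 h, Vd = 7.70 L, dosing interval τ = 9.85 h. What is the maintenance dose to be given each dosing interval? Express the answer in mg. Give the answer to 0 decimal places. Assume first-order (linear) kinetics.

43 mg

k = ln2 / t½ = 0.693147 / 39.7 = 0.01746 h⁻¹
CL = k × Vd = 0.01746 × 7.70 = 0.1344 L/h
At steady state, Dose/τ = Css × CL.
Dose = Css × CL × τ = 32.2 × 0.1344 × 9.85 = 42.63 mg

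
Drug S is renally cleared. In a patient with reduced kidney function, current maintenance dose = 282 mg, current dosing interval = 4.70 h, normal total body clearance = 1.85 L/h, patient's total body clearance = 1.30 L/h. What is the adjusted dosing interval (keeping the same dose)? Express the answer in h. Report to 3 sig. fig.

To keep the same average steady-state level, dosing rate must scale with clearance.
CL ratio = 1.30 / 1.85 = 0.7027
New interval (same dose) = 4.70 / 0.7027 = 6.688 h

6.69 h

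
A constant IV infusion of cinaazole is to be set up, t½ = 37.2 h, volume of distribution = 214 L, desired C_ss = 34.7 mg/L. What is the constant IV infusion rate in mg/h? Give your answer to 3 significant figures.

138 mg/h

k = ln2 / t½ = 0.693147 / 37.2 = 0.01863 h⁻¹
CL = k × Vd = 0.01863 × 214 = 3.987 L/h
At steady state, infusion rate R₀ = Css × CL = 34.7 × 3.987 = 138.3 mg/h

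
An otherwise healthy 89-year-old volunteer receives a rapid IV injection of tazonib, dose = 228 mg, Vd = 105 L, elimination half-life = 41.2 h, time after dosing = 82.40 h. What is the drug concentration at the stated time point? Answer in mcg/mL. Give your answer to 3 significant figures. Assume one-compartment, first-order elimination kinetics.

0.543 mcg/mL

C₀ = Dose / Vd = 228.0 / 105 = 2.171 mg/L
k = ln2 / t½ = 0.693147 / 41.2 = 0.01682 h⁻¹
t / t½ = 82.40 / 41.2 = 2 half-lives
C = C₀ × (1/2)^2 = 2.171 × 0.2500 = 0.5428 mg/L
(0.5428 mg/L = 0.5428 mcg/mL)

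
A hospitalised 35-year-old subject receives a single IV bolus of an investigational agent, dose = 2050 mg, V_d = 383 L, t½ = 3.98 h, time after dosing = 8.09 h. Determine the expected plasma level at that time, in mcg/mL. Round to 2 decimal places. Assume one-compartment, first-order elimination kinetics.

1.31 mcg/mL

C₀ = Dose / Vd = 2050 / 383 = 5.352 mg/L
k = ln2 / t½ = 0.693147 / 3.98 = 0.1742 h⁻¹
C = C₀ · e^(−k·t) = 5.352 × e^(−0.1742 × 8.09)
  = 5.352 × 0.2443 = 1.307 mg/L
(1.307 mg/L = 1.307 mcg/mL)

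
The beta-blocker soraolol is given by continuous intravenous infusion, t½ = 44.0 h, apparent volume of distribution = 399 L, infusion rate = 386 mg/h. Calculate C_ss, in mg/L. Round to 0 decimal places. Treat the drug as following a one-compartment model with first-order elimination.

61 mg/L

k = ln2 / t½ = 0.693147 / 44.0 = 0.01575 h⁻¹
CL = k × Vd = 0.01575 × 399 = 6.284 L/h
At steady state Css = R₀ / CL = 386 / 6.284 = 61.43 mg/L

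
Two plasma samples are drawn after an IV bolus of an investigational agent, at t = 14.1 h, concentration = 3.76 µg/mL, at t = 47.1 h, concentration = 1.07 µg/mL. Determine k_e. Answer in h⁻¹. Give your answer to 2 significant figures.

k = ln(C₁/C₂) / (t₂ − t₁) = ln(3.76/1.07) / (47.1 − 14.1)
  = 1.257 / 33.00 = 0.03809 h⁻¹

0.038 h⁻¹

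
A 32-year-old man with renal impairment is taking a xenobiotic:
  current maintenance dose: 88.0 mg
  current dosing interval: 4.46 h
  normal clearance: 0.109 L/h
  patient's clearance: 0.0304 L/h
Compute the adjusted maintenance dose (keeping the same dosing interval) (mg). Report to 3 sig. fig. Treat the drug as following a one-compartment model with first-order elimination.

24.5 mg

To keep the same average steady-state level, dosing rate must scale with clearance.
CL ratio = 0.0304 / 0.109 = 0.2789
New dose (same interval) = 88.0 × 0.2789 = 24.54 mg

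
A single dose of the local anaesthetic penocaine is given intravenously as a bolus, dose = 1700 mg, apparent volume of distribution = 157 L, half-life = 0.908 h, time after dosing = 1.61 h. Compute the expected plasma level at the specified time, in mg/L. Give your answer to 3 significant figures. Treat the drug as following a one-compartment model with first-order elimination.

3.17 mg/L

C₀ = Dose / Vd = 1700 / 157 = 10.83 mg/L
k = ln2 / t½ = 0.693147 / 0.908 = 0.7634 h⁻¹
C = C₀ · e^(−k·t) = 10.83 × e^(−0.7634 × 1.61)
  = 10.83 × 0.2926 = 3.169 mg/L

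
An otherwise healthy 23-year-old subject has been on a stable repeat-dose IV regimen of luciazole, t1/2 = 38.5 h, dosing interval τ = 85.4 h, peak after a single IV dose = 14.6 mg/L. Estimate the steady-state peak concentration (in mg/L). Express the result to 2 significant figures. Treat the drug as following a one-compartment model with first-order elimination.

19 mg/L

k = ln2 / t½ = 0.693147 / 38.5 = 0.01800 h⁻¹
e^(−kτ) = e^(−0.01800 × 85.4) = 0.2150
Accumulation ratio R = 1 / (1 − e^(−kτ)) = 1 / (1 − 0.2150) = 1.274
Steady-state peak = C₀ × R = 14.6 × 1.274 = 18.60 mg/L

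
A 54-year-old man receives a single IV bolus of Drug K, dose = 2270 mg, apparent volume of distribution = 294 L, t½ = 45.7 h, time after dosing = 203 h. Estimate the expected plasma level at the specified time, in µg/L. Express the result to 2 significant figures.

360 µg/L

C₀ = Dose / Vd = 2270 / 294 = 7.721 mg/L
k = ln2 / t½ = 0.693147 / 45.7 = 0.01517 h⁻¹
C = C₀ · e^(−k·t) = 7.721 × e^(−0.01517 × 203)
  = 7.721 × 0.04598 = 0.3550 mg/L
Convert: 0.3550 mg/L × 1000 = 355.0 µg/L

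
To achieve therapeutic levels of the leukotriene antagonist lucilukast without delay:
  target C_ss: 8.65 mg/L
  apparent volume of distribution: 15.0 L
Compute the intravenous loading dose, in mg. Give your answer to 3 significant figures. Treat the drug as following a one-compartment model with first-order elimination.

LD = Css × Vd = 8.65 × 15.0 = 129.8 mg

130 mg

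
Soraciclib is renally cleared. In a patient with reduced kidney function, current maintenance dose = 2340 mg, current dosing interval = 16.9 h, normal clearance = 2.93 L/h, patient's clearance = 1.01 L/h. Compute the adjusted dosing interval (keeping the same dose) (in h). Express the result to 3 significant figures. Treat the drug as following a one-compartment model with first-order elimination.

To keep the same average steady-state level, dosing rate must scale with clearance.
CL ratio = 1.01 / 2.93 = 0.3447
New interval (same dose) = 16.9 / 0.3447 = 49.03 h

49.0 h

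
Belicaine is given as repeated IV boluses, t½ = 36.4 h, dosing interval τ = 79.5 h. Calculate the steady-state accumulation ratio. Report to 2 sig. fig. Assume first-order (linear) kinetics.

1.3

k = ln2 / t½ = 0.693147 / 36.4 = 0.01904 h⁻¹
e^(−kτ) = e^(−0.01904 × 79.5) = 0.2201
Accumulation ratio R = 1 / (1 − e^(−kτ)) = 1 / (1 − 0.2201) = 1.282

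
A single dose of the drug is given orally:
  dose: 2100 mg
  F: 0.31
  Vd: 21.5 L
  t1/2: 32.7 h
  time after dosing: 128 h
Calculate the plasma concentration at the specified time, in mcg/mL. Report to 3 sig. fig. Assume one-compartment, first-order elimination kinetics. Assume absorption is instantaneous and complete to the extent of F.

Amount reaching circulation = F × Dose = 0.31 × 2100 = 651.0 mg
C₀ = F·Dose / Vd = 651.0 / 21.5 = 30.28 mg/L
k = ln2 / t½ = 0.693147 / 32.7 = 0.02120 h⁻¹
C = C₀ · e^(−k·t) = 30.28 × e^(−0.02120 × 128)
  = 30.28 × 0.06630 = 2.008 mg/L
(2.008 mg/L = 2.008 mcg/mL)

2.01 mcg/mL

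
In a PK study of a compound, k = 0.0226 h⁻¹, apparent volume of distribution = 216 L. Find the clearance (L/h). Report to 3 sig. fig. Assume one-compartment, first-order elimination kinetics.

4.88 L/h

CL = k × Vd = 0.0226 × 216 = 4.882 L/h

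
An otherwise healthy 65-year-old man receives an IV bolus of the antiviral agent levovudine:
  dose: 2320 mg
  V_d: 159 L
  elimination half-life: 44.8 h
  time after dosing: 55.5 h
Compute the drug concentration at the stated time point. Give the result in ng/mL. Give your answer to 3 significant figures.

6180 ng/mL

C₀ = Dose / Vd = 2320 / 159 = 14.59 mg/L
k = ln2 / t½ = 0.693147 / 44.8 = 0.01547 h⁻¹
C = C₀ · e^(−k·t) = 14.59 × e^(−0.01547 × 55.5)
  = 14.59 × 0.4238 = 6.183 mg/L
Convert: 6.183 mg/L × 1000 = 6183 ng/mL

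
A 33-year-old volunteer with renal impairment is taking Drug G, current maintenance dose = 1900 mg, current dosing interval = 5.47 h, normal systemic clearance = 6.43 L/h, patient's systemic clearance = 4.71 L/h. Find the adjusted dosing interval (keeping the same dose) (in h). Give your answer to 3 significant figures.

7.47 h

To keep the same average steady-state level, dosing rate must scale with clearance.
CL ratio = 4.71 / 6.43 = 0.7325
New interval (same dose) = 5.47 / 0.7325 = 7.468 h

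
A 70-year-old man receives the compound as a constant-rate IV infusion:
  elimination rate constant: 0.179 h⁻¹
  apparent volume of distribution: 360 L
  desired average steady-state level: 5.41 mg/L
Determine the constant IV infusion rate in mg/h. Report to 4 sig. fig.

348.6 mg/h

CL = k × Vd = 0.1790 × 360 = 64.44 L/h
At steady state, infusion rate R₀ = Css × CL = 5.41 × 64.44 = 348.6 mg/h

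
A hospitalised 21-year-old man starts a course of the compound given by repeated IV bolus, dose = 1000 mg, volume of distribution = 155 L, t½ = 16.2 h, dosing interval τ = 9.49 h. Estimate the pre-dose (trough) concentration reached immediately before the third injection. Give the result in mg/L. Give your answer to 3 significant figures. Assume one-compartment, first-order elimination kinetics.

C₀ per dose = Dose / Vd = 1000 / 155 = 6.452 mg/L
k = ln2 / t½ = 0.693147 / 16.2 = 0.04279 h⁻¹
Fraction remaining after one interval: r = e^(−kτ) = e^(−0.04279 × 9.49) = 0.6663
Before dose 3, 2 doses have been given (aged 1τ, 2τ).
C_trough = C₀ × (r + r²) = 6.452 × (0.6663 + 0.4440) = 7.164 mg/L

7.16 mg/L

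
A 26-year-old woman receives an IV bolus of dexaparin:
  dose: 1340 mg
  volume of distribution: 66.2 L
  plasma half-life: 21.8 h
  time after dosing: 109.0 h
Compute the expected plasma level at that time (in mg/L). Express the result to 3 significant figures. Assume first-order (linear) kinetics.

0.633 mg/L

C₀ = Dose / Vd = 1340 / 66.2 = 20.24 mg/L
k = ln2 / t½ = 0.693147 / 21.8 = 0.03180 h⁻¹
t / t½ = 109.0 / 21.8 = 5 half-lives
C = C₀ × (1/2)^5 = 20.24 × 0.03125 = 0.6325 mg/L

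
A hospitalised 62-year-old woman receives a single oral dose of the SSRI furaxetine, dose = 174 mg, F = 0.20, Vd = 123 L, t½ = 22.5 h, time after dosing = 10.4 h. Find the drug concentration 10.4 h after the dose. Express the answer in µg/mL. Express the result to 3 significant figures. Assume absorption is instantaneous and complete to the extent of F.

0.205 µg/mL

Amount reaching circulation = F × Dose = 0.20 × 174.0 = 34.80 mg
C₀ = F·Dose / Vd = 34.80 / 123 = 0.2829 mg/L
k = ln2 / t½ = 0.693147 / 22.5 = 0.03081 h⁻¹
C = C₀ · e^(−k·t) = 0.2829 × e^(−0.03081 × 10.4)
  = 0.2829 × 0.7258 = 0.2053 mg/L
(0.2053 mg/L = 0.2053 µg/mL)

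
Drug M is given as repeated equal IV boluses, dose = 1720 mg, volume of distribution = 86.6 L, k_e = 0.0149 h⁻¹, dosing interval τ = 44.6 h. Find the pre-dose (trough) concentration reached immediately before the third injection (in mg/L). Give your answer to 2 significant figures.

15 mg/L

C₀ per dose = Dose / Vd = 1720 / 86.6 = 19.86 mg/L
Fraction remaining after one interval: r = e^(−kτ) = e^(−0.01490 × 44.6) = 0.5145
Before dose 3, 2 doses have been given (aged 1τ, 2τ).
C_trough = C₀ × (r + r²) = 19.86 × (0.5145 + 0.2647) = 15.47 mg/L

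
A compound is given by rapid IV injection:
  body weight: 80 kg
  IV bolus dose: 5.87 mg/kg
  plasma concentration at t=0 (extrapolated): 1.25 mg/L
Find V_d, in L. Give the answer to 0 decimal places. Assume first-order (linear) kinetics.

Dose = 5.87 × 80 = 469.6 mg
Vd = Dose / C₀ = 469.6 / 1.25 = 375.7 L

376 L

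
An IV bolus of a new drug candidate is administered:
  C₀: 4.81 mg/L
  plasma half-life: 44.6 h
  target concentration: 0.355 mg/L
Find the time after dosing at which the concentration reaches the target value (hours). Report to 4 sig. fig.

167.7 h

k = ln2 / t½ = 0.693147 / 44.6 = 0.01554 h⁻¹
t = ln(C₀ / C) / k = ln(4.810 / 0.355) / 0.01554
  = ln(13.55) / 0.01554 = 2.606 / 0.01554 = 167.7 h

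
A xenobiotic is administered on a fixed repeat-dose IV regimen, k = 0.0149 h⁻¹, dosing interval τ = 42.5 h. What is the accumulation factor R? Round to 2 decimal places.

e^(−kτ) = e^(−0.01490 × 42.5) = 0.5309
Accumulation ratio R = 1 / (1 − e^(−kτ)) = 1 / (1 − 0.5309) = 2.132

2.13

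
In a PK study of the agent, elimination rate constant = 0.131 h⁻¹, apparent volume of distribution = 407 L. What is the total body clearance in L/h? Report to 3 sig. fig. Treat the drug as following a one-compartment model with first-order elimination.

CL = k × Vd = 0.131 × 407 = 53.32 L/h

53.3 L/h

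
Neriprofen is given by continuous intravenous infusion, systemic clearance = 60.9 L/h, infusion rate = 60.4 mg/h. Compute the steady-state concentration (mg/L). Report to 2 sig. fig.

0.99 mg/L

At steady state Css = R₀ / CL = 60.4 / 60.90 = 0.9918 mg/L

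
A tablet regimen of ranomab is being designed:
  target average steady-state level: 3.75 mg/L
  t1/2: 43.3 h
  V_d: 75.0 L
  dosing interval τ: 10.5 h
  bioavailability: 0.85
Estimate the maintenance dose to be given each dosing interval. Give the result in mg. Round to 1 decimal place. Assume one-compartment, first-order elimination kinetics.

k = ln2 / t½ = 0.693147 / 43.3 = 0.01601 h⁻¹
CL = k × Vd = 0.01601 × 75.0 = 1.201 L/h
At steady state, F × (Dose/τ) = Css × CL.
Dose = Css × CL × τ / F = 3.75 × 1.201 × 10.5 / 0.85 = 55.63 mg

55.6 mg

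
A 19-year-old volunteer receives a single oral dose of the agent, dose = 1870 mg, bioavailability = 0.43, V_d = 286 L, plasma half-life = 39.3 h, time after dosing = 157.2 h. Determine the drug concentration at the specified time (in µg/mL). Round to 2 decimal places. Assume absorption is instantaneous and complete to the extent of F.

0.18 µg/mL

Amount reaching circulation = F × Dose = 0.43 × 1870 = 804.1 mg
C₀ = F·Dose / Vd = 804.1 / 286 = 2.812 mg/L
k = ln2 / t½ = 0.693147 / 39.3 = 0.01764 h⁻¹
t / t½ = 157.2 / 39.3 = 4 half-lives
C = C₀ × (1/2)^4 = 2.812 × 0.06250 = 0.1758 mg/L
(0.1758 mg/L = 0.1758 µg/mL)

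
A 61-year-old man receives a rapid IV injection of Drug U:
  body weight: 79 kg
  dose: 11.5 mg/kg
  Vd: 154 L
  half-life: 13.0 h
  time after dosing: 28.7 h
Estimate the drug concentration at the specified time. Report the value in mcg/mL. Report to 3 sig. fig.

Total dose = 11.5 × 79 = 908.5 mg
C₀ = Dose / Vd = 908.5 / 154 = 5.899 mg/L
k = ln2 / t½ = 0.693147 / 13.0 = 0.05332 h⁻¹
C = C₀ · e^(−k·t) = 5.899 × e^(−0.05332 × 28.7)
  = 5.899 × 0.2165 = 1.277 mg/L
(1.277 mg/L = 1.277 mcg/mL)

1.28 mcg/mL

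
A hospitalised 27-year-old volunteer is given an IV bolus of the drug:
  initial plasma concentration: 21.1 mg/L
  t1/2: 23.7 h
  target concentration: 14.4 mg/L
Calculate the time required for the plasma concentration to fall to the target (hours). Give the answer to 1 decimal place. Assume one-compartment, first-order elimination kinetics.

13.1 h

k = ln2 / t½ = 0.693147 / 23.7 = 0.02925 h⁻¹
t = ln(C₀ / C) / k = ln(21.10 / 14.4) / 0.02925
  = ln(1.465) / 0.02925 = 0.3819 / 0.02925 = 13.06 h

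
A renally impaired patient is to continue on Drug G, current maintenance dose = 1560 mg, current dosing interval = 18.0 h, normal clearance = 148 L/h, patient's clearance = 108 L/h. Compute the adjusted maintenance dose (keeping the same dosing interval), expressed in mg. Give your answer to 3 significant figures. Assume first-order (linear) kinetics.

1140 mg

To keep the same average steady-state level, dosing rate must scale with clearance.
CL ratio = 108 / 148 = 0.7297
New dose (same interval) = 1560 × 0.7297 = 1138 mg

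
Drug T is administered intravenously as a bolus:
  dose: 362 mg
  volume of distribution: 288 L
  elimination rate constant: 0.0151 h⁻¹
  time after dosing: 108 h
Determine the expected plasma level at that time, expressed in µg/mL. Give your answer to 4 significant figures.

C₀ = Dose / Vd = 362.0 / 288 = 1.257 mg/L
C = C₀ · e^(−k·t) = 1.257 × e^(−0.01510 × 108)
  = 1.257 × 0.1958 = 0.2461 mg/L
(0.2461 mg/L = 0.2461 µg/mL)

0.2461 µg/mL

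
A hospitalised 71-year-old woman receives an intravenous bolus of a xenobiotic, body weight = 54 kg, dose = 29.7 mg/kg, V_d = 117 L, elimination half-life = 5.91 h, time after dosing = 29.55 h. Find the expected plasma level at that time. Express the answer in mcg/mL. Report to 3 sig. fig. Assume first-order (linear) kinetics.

Total dose = 29.7 × 54 = 1604 mg
C₀ = Dose / Vd = 1604 / 117 = 13.71 mg/L
k = ln2 / t½ = 0.693147 / 5.91 = 0.1173 h⁻¹
t / t½ = 29.55 / 5.91 = 5 half-lives
C = C₀ × (1/2)^5 = 13.71 × 0.03125 = 0.4284 mg/L
(0.4284 mg/L = 0.4284 mcg/mL)

0.428 mcg/mL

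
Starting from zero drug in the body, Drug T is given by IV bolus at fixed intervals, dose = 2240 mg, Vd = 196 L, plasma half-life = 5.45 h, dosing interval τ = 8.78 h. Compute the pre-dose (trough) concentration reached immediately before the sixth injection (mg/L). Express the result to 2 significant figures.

C₀ per dose = Dose / Vd = 2240 / 196 = 11.43 mg/L
k = ln2 / t½ = 0.693147 / 5.45 = 0.1272 h⁻¹
Fraction remaining after one interval: r = e^(−kτ) = e^(−0.1272 × 8.78) = 0.3273
Before dose 6, 5 doses have been given (aged 1τ, 2τ, 3τ, 4τ, 5τ).
C_trough = C₀ × (r + r² + … + r^5) = C₀ × r(1−r^5)/(1−r)
        = 11.43 × 0.3273 × (1 − 0.003756) / (1 − 0.3273) = 5.540 mg/L

5.5 mg/L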